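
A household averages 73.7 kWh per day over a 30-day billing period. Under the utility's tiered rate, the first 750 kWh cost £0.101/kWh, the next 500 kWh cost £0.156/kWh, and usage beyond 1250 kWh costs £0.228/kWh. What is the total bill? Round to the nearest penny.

Usage = 73.7 kWh/day × 30 days = 2211 kWh
First 750 kWh × £0.101 = £75.75
Next 500 kWh × £0.156 = £78.00
Remaining 961 kWh × £0.228 = £219.11
Total = £372.86

£372.86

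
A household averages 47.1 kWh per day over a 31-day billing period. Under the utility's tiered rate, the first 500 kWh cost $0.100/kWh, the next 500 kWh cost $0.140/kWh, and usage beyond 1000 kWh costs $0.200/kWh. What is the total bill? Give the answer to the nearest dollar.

Usage = 47.1 kWh/day × 31 days = 1460.1 kWh
First 500 kWh × $0.100 = $50.00
Next 500 kWh × $0.140 = $70.00
Remaining 460.1 kWh × $0.200 = $92.02
Total = $212.02 ≈ $212

$212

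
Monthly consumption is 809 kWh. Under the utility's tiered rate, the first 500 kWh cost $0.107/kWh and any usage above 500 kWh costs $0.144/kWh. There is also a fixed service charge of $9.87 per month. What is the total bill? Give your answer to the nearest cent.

First 500 kWh × $0.107 = $53.50
Remaining 309 kWh × $0.144 = $44.50
Energy charge = $98.00; + service $9.87 = $107.87

$107.87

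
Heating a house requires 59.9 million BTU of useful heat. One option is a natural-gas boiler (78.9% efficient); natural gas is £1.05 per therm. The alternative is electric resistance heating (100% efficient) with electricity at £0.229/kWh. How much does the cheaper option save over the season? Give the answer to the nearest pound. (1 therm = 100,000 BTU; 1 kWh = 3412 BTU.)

£3223

Heat load = 59.9 × 10⁶ BTU = 59,900,000 BTU
Gas: input = 59,900,000 / 0.789 = 75,918,885 BTU = 759.2 therm → 759.2 × £1.05 = £797.15
Electric: 59,900,000 BTU / 3412 = 17,560 kWh → × £0.229 = £4,020.25
Difference = |£797.15 − £4,020.25| = £3,223.10 ≈ £3223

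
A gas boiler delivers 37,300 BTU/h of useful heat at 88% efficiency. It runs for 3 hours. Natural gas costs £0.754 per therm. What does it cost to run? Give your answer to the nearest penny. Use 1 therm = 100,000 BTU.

Heat delivered = 37,300 BTU/h × 3 h = 111,900 BTU
Gas input = 111,900 / 0.88 = 127,159 BTU
= 127,159 / 100,000 = 1.272 therm
Cost = 1.272 × £0.754/therm = £0.96

£0.96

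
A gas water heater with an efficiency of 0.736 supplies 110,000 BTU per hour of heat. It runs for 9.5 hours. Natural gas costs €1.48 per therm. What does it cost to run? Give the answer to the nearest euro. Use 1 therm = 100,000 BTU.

Heat delivered = 110,000 BTU/h × 9.5 h = 1,045,000 BTU
Gas input = 1,045,000 / 0.736 = 1,419,837 BTU
= 1,419,837 / 100,000 = 14.2 therm
Cost = 14.2 × €1.48/therm = €21.01 ≈ €21

€21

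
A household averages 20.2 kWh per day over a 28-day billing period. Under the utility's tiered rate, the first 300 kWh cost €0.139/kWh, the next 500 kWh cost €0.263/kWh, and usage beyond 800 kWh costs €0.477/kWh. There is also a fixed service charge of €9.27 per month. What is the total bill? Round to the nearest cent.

Usage = 20.2 kWh/day × 28 days = 565.6 kWh
First 300 kWh × €0.139 = €41.70
Next 265.6 kWh × €0.263 = €69.85
Remaining tier: 0 kWh (not reached)
Energy charge = €111.55; + service €9.27 = €120.82

€120.82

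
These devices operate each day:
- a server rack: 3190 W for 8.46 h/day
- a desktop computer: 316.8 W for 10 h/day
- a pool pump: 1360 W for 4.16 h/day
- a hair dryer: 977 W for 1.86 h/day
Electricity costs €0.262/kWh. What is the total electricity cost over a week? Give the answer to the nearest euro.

server rack: 3190 W × 8.46 h × 7 d = 188,912 Wh = 188.9 kWh
desktop computer: 316.8 W × 10 h × 7 d = 22,176 Wh = 22.18 kWh
pool pump: 1360 W × 4.16 h × 7 d = 39,603 Wh = 39.6 kWh
hair dryer: 977 W × 1.86 h × 7 d = 12,721 Wh = 12.72 kWh
Total energy = 188.9 + 22.18 + 39.6 + 12.72 = 263.4 kWh
Cost = 263.4 kWh × €0.262 = €69.01 ≈ €69

€69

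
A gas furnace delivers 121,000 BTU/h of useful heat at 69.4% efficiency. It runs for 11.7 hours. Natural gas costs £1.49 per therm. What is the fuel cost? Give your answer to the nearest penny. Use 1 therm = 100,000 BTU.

£30.39

Heat delivered = 121,000 BTU/h × 11.7 h = 1,415,700 BTU
Gas input = 1,415,700 / 0.694 = 2,039,914 BTU
= 2,039,914 / 100,000 = 20.4 therm
Cost = 20.4 × £1.49/therm = £30.39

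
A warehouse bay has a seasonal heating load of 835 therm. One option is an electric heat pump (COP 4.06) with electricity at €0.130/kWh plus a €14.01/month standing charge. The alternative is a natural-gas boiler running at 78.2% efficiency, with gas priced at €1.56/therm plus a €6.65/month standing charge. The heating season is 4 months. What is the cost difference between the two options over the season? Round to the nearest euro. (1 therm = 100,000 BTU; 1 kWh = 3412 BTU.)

Heat load = 835 therm × 100,000 = 83,500,000 BTU
Gas: input = 83,500,000 / 0.782 = 106,777,494 BTU = 1,068 therm → 1,068 × €1.56 = €1,665.73; + 4 × €6.65 standing = €1,692.33
Heat pump: 83,500,000 BTU / 3412 = 24,470 kWh heat; / 4.06 = 6,028 kWh in → × €0.130 = €783.60; + 4 × €14.01 standing = €839.64
Difference = |€1,692.33 − €839.64| = €852.69 ≈ €853

€853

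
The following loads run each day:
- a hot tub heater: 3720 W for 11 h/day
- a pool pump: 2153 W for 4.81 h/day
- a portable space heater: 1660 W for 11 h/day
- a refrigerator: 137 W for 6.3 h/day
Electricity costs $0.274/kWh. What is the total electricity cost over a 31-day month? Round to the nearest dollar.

hot tub heater: 3720 W × 11 h × 31 d = 1,268,520 Wh = 1,269 kWh
pool pump: 2153 W × 4.81 h × 31 d = 321,034 Wh = 321 kWh
portable space heater: 1660 W × 11 h × 31 d = 566,060 Wh = 566.1 kWh
refrigerator: 137 W × 6.3 h × 31 d = 26,756 Wh = 26.76 kWh
Total energy = 1,269 + 321 + 566.1 + 26.76 = 2,182 kWh
Cost = 2,182 kWh × $0.274 = $597.97 ≈ $598

$598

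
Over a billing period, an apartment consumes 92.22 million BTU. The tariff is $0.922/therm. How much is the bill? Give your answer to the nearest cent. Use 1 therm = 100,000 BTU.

92.22 million BTU × (10 therm/million BTU) = 922.2 therm
Cost = 922.2 therm × $0.922/therm = $850.27

$850.27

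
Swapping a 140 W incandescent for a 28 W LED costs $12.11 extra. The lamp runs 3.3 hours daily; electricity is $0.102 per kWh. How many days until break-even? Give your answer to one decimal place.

Power saved = 140 − 28 = 112 W
Daily energy saved = 112 W × 3.3 h = 369.6 Wh = 0.3696 kWh
Daily savings = 0.3696 × $0.102 = $0.0377
Payback = $12.11 / $0.0377 per day = 321.2 days

321.2 days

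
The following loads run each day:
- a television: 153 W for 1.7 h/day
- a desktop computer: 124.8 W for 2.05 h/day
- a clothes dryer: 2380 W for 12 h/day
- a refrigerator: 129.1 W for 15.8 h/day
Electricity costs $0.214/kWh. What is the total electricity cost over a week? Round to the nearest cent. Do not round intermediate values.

$46.61

television: 153 W × 1.7 h × 7 d = 1,821 Wh = 1.821 kWh
desktop computer: 124.8 W × 2.05 h × 7 d = 1,791 Wh = 1.791 kWh
clothes dryer: 2380 W × 12 h × 7 d = 199,920 Wh = 199.9 kWh
refrigerator: 129.1 W × 15.8 h × 7 d = 14,278 Wh = 14.28 kWh
Total energy = 1.821 + 1.791 + 199.9 + 14.28 = 217.8 kWh
Cost = 217.8 kWh × $0.214 = $46.61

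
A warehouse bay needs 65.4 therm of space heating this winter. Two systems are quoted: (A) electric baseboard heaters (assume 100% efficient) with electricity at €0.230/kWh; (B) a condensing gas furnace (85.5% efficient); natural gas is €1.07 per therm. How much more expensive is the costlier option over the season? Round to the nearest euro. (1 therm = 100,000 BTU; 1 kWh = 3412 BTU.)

€359

Heat load = 65.4 therm × 100,000 = 6,540,000 BTU
Gas: input = 6,540,000 / 0.855 = 7,649,123 BTU = 76.49 therm → 76.49 × €1.07 = €81.85
Electric: 6,540,000 BTU / 3412 = 1,917 kWh → × €0.230 = €440.86
Difference = |€81.85 − €440.86| = €359.01 ≈ €359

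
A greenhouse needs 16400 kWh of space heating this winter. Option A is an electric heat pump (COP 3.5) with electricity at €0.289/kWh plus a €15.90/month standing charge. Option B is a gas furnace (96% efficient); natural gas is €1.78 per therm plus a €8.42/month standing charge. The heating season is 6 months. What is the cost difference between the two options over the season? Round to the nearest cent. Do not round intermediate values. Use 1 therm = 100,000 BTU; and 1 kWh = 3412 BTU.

Heat load = 16400 kWh × 3412 = 55,956,800 BTU
Gas: input = 55,956,800 / 0.96 = 58,288,333 BTU = 582.9 therm → 582.9 × €1.78 = €1,037.53; + 6 × €8.42 standing = €1,088.05
Heat pump: 55,956,800 BTU / 3412 = 16,400 kWh heat; / 3.5 = 4,686 kWh in → × €0.289 = €1,354.17; + 6 × €15.90 standing = €1,449.57
Difference = |€1,088.05 − €1,449.57| = €361.52

€361.52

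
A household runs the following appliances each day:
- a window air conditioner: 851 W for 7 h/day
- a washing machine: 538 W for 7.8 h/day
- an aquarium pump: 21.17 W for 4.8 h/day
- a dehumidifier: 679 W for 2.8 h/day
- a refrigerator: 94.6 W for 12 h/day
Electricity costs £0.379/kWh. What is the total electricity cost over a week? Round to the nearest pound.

window air conditioner: 851 W × 7 h × 7 d = 41,699 Wh = 41.7 kWh
washing machine: 538 W × 7.8 h × 7 d = 29,375 Wh = 29.37 kWh
aquarium pump: 21.17 W × 4.8 h × 7 d = 711 Wh = 0.7113 kWh
dehumidifier: 679 W × 2.8 h × 7 d = 13,308 Wh = 13.31 kWh
refrigerator: 94.6 W × 12 h × 7 d = 7,946 Wh = 7.946 kWh
Total energy = 41.7 + 29.37 + 0.7113 + 13.31 + 7.946 = 93.04 kWh
Cost = 93.04 kWh × £0.379 = £35.26 ≈ £35

£35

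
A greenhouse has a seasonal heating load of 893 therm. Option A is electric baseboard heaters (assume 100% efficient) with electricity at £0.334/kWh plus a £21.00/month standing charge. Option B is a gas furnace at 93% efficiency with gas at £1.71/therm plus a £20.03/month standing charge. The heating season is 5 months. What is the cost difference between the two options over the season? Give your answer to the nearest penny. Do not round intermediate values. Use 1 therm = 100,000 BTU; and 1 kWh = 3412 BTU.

Heat load = 893 therm × 100,000 = 89,300,000 BTU
Gas: input = 89,300,000 / 0.93 = 96,021,505 BTU = 960.2 therm → 960.2 × £1.71 = £1,641.97; + 5 × £20.03 standing = £1,742.12
Electric: 89,300,000 BTU / 3412 = 26,170 kWh → × £0.334 = £8,741.56; + 5 × £21.00 standing = £8,846.56
Difference = |£1,742.12 − £8,846.56| = £7,104.44

£7104.44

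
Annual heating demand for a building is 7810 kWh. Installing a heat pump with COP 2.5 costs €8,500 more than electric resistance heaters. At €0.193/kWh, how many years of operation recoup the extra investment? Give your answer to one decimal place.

9.4 years

Resistance: 7810 kWh × €0.193 = €1,507.33/yr
Heat pump: 7810 / 2.5 = 3124 kWh in → × €0.193 = €602.93/yr
Annual savings = €904.40
Payback = €8,500 / €904.40 = 9.4 years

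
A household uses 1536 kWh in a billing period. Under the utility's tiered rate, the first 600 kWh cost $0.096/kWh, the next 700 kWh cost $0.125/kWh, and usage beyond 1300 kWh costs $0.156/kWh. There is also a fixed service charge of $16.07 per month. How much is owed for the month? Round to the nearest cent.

$197.99

First 600 kWh × $0.096 = $57.60
Next 700 kWh × $0.125 = $87.50
Remaining 236 kWh × $0.156 = $36.82
Energy charge = $181.92; + service $16.07 = $197.99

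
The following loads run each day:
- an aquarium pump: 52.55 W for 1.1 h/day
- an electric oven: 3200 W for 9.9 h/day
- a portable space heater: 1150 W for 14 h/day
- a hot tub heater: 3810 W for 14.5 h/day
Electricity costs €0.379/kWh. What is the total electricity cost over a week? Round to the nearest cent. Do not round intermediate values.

€273.48

aquarium pump: 52.55 W × 1.1 h × 7 d = 405 Wh = 0.4046 kWh
electric oven: 3200 W × 9.9 h × 7 d = 221,760 Wh = 221.8 kWh
portable space heater: 1150 W × 14 h × 7 d = 112,700 Wh = 112.7 kWh
hot tub heater: 3810 W × 14.5 h × 7 d = 386,715 Wh = 386.7 kWh
Total energy = 0.4046 + 221.8 + 112.7 + 386.7 = 721.6 kWh
Cost = 721.6 kWh × €0.379 = €273.48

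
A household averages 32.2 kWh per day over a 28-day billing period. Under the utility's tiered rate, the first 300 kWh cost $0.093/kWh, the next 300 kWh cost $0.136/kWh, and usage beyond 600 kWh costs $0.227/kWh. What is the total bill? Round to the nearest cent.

$137.16

Usage = 32.2 kWh/day × 28 days = 901.6 kWh
First 300 kWh × $0.093 = $27.90
Next 300 kWh × $0.136 = $40.80
Remaining 301.6 kWh × $0.227 = $68.46
Total = $137.16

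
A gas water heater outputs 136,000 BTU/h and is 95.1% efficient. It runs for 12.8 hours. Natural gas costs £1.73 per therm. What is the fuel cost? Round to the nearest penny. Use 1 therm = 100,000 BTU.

£31.67

Heat delivered = 136,000 BTU/h × 12.8 h = 1,740,800 BTU
Gas input = 1,740,800 / 0.951 = 1,830,494 BTU
= 1,830,494 / 100,000 = 18.3 therm
Cost = 18.3 × £1.73/therm = £31.67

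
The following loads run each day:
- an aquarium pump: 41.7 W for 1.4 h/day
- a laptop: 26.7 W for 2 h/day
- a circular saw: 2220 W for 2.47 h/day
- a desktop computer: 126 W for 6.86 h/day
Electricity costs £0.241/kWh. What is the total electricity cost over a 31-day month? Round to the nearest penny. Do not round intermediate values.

£48.26

aquarium pump: 41.7 W × 1.4 h × 31 d = 1,810 Wh = 1.81 kWh
laptop: 26.7 W × 2 h × 31 d = 1,655 Wh = 1.655 kWh
circular saw: 2220 W × 2.47 h × 31 d = 169,985 Wh = 170 kWh
desktop computer: 126 W × 6.86 h × 31 d = 26,795 Wh = 26.8 kWh
Total energy = 1.81 + 1.655 + 170 + 26.8 = 200.2 kWh
Cost = 200.2 kWh × £0.241 = £48.26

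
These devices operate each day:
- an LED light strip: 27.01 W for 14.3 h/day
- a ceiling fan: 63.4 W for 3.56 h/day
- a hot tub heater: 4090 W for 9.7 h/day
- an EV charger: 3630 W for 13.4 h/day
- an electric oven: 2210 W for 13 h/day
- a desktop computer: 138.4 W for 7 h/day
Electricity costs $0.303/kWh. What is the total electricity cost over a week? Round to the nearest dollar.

$252

LED light strip: 27.01 W × 14.3 h × 7 d = 2,704 Wh = 2.704 kWh
ceiling fan: 63.4 W × 3.56 h × 7 d = 1,580 Wh = 1.58 kWh
hot tub heater: 4090 W × 9.7 h × 7 d = 277,711 Wh = 277.7 kWh
EV charger: 3630 W × 13.4 h × 7 d = 340,494 Wh = 340.5 kWh
electric oven: 2210 W × 13 h × 7 d = 201,110 Wh = 201.1 kWh
desktop computer: 138.4 W × 7 h × 7 d = 6,782 Wh = 6.782 kWh
Total energy = 2.704 + 1.58 + 277.7 + 340.5 + 201.1 + 6.782 = 830.4 kWh
Cost = 830.4 kWh × $0.303 = $251.61 ≈ $252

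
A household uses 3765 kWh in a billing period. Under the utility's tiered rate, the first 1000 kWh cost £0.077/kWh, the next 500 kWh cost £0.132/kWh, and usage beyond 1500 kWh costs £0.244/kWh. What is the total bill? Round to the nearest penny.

£695.66

First 1000 kWh × £0.077 = £77.00
Next 500 kWh × £0.132 = £66.00
Remaining 2265 kWh × £0.244 = £552.66
Total = £695.66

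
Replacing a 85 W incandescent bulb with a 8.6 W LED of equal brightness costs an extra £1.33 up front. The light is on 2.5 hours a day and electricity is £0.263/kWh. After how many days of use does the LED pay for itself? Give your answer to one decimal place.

Power saved = 85 − 8.6 = 76.4 W
Daily energy saved = 76.4 W × 2.5 h = 191 Wh = 0.191 kWh
Daily savings = 0.191 × £0.263 = £0.0502
Payback = £1.33 / £0.0502 per day = 26.48 days

26.5 days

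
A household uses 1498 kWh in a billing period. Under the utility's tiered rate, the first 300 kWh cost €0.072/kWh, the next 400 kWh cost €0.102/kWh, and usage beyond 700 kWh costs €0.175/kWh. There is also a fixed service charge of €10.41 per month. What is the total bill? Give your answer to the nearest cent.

€212.46

First 300 kWh × €0.072 = €21.60
Next 400 kWh × €0.102 = €40.80
Remaining 798 kWh × €0.175 = €139.65
Energy charge = €202.05; + service €10.41 = €212.46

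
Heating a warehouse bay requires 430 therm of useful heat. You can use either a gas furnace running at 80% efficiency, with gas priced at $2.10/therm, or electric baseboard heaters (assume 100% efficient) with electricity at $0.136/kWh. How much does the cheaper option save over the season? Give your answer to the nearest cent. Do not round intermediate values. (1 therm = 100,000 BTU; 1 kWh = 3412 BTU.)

Heat load = 430 therm × 100,000 = 43,000,000 BTU
Gas: input = 43,000,000 / 0.80 = 53,750,000 BTU = 537.5 therm → 537.5 × $2.10 = $1,128.75
Electric: 43,000,000 BTU / 3412 = 12,600 kWh → × $0.136 = $1,713.95
Difference = |$1,128.75 − $1,713.95| = $585.20

$585.20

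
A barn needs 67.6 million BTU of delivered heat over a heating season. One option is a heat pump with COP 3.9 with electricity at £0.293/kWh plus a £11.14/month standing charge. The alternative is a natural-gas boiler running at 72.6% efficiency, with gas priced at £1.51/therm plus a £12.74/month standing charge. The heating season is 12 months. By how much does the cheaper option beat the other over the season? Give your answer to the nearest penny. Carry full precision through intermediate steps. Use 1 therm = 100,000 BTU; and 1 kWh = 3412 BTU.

£63.27

Heat load = 67.6 × 10⁶ BTU = 67,600,000 BTU
Gas: input = 67,600,000 / 0.726 = 93,112,948 BTU = 931.1 therm → 931.1 × £1.51 = £1,406.01; + 12 × £12.74 standing = £1,558.89
Heat pump: 67,600,000 BTU / 3412 = 19,810 kWh heat; / 3.9 = 5,080 kWh in → × £0.293 = £1,488.47; + 12 × £11.14 standing = £1,622.15
Difference = |£1,558.89 − £1,622.15| = £63.27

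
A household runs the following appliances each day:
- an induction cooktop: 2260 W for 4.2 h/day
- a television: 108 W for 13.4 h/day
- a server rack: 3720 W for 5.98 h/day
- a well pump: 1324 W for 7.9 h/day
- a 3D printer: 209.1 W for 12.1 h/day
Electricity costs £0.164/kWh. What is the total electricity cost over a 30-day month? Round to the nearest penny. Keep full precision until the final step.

£227.18

induction cooktop: 2260 W × 4.2 h × 30 d = 284,760 Wh = 284.8 kWh
television: 108 W × 13.4 h × 30 d = 43,416 Wh = 43.42 kWh
server rack: 3720 W × 5.98 h × 30 d = 667,368 Wh = 667.4 kWh
well pump: 1324 W × 7.9 h × 30 d = 313,788 Wh = 313.8 kWh
3D printer: 209.1 W × 12.1 h × 30 d = 75,903 Wh = 75.9 kWh
Total energy = 284.8 + 43.42 + 667.4 + 313.8 + 75.9 = 1,385 kWh
Cost = 1,385 kWh × £0.164 = £227.18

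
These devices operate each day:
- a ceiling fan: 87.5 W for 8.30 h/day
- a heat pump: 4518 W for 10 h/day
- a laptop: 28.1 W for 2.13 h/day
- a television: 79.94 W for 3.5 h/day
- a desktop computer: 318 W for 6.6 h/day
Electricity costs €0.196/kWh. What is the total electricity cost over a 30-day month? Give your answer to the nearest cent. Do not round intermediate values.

ceiling fan: 87.5 W × 8.30 h × 30 d = 21,788 Wh = 21.79 kWh
heat pump: 4518 W × 10 h × 30 d = 1,355,400 Wh = 1,355 kWh
laptop: 28.1 W × 2.13 h × 30 d = 1,796 Wh = 1.796 kWh
television: 79.94 W × 3.5 h × 30 d = 8,394 Wh = 8.394 kWh
desktop computer: 318 W × 6.6 h × 30 d = 62,964 Wh = 62.96 kWh
Total energy = 21.79 + 1,355 + 1.796 + 8.394 + 62.96 = 1,450 kWh
Cost = 1,450 kWh × €0.196 = €284.27

€284.27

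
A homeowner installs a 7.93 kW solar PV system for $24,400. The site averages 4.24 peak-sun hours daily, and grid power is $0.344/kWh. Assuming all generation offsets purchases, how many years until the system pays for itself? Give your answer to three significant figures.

5.78 years

Daily generation = 7.93 kW × 4.24 h = 33.62 kWh
Annual generation = 33.62 × 365 = 12272 kWh
Annual savings = 12272 × $0.344 = $4,221.73
Payback = $24,400 / $4,221.73 = 5.78 years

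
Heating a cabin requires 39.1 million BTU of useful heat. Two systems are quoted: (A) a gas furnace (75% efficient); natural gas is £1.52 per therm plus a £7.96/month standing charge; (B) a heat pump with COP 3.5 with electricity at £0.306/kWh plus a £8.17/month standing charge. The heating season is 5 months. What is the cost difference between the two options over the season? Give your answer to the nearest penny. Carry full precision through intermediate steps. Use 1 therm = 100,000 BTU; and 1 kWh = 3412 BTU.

£210.52

Heat load = 39.1 × 10⁶ BTU = 39,100,000 BTU
Gas: input = 39,100,000 / 0.75 = 52,133,333 BTU = 521.3 therm → 521.3 × £1.52 = £792.43; + 5 × £7.96 standing = £832.23
Heat pump: 39,100,000 BTU / 3412 = 11,460 kWh heat; / 3.5 = 3,274 kWh in → × £0.306 = £1,001.89; + 5 × £8.17 standing = £1,042.74
Difference = |£832.23 − £1,042.74| = £210.52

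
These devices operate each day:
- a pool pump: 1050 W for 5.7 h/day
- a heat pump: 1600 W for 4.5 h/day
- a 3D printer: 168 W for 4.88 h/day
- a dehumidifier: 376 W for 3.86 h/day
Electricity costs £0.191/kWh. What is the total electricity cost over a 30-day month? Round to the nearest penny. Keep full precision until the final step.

pool pump: 1050 W × 5.7 h × 30 d = 179,550 Wh = 179.6 kWh
heat pump: 1600 W × 4.5 h × 30 d = 216,000 Wh = 216 kWh
3D printer: 168 W × 4.88 h × 30 d = 24,595 Wh = 24.6 kWh
dehumidifier: 376 W × 3.86 h × 30 d = 43,541 Wh = 43.54 kWh
Total energy = 179.6 + 216 + 24.6 + 43.54 = 463.7 kWh
Cost = 463.7 kWh × £0.191 = £88.56

£88.56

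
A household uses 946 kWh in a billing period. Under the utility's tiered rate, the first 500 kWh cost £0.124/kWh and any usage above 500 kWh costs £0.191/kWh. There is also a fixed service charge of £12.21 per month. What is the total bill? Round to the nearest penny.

£159.40

First 500 kWh × £0.124 = £62.00
Remaining 446 kWh × £0.191 = £85.19
Energy charge = £147.19; + service £12.21 = £159.40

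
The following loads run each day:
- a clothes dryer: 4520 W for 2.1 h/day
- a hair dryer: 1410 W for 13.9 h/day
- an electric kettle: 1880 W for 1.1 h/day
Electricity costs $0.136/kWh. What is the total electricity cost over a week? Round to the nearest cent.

$29.66

clothes dryer: 4520 W × 2.1 h × 7 d = 66,444 Wh = 66.44 kWh
hair dryer: 1410 W × 13.9 h × 7 d = 137,193 Wh = 137.2 kWh
electric kettle: 1880 W × 1.1 h × 7 d = 14,476 Wh = 14.48 kWh
Total energy = 66.44 + 137.2 + 14.48 = 218.1 kWh
Cost = 218.1 kWh × $0.136 = $29.66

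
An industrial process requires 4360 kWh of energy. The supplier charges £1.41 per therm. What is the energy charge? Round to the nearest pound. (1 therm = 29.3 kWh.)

4360 kWh × (0.03413 therm/kWh) = 148.8 therm
Cost = 148.8 therm × £1.41/therm = £209.82 ≈ £210

£210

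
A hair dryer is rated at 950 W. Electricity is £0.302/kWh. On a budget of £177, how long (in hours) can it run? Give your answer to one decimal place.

616.9 h

Energy budget = £177 / £0.302 per kWh = 586.1 kWh = 586,093 Wh
Runtime = 586,093 Wh / 950 W = 616.9 h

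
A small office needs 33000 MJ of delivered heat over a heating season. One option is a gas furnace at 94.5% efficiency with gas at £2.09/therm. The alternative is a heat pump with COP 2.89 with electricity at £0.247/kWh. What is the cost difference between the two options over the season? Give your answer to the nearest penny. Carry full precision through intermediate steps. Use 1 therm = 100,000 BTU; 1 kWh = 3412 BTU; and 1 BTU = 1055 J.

£91.73

Heat load = 33000 MJ = 33,000,000,000 J / 1055 = 31,279,621 BTU
Gas: input = 31,279,621 / 0.945 = 33,100,128 BTU = 331 therm → 331 × £2.09 = £691.79
Heat pump: 31,279,621 BTU / 3412 = 9,168 kWh heat; / 2.89 = 3,172 kWh in → × £0.247 = £783.52
Difference = |£691.79 − £783.52| = £91.73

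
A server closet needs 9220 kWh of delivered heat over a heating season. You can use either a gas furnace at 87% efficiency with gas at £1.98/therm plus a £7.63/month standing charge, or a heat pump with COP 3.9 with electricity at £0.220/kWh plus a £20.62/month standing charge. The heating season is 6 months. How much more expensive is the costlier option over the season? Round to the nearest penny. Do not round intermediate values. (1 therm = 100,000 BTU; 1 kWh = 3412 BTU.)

Heat load = 9220 kWh × 3412 = 31,458,640 BTU
Gas: input = 31,458,640 / 0.87 = 36,159,356 BTU = 361.6 therm → 361.6 × £1.98 = £715.96; + 6 × £7.63 standing = £761.74
Heat pump: 31,458,640 BTU / 3412 = 9,220 kWh heat; / 3.9 = 2,364 kWh in → × £0.220 = £520.10; + 6 × £20.62 standing = £643.82
Difference = |£761.74 − £643.82| = £117.91

£117.91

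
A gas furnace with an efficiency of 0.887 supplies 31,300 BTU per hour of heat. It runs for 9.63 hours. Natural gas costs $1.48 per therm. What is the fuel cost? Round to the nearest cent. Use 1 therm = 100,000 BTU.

$5.03

Heat delivered = 31,300 BTU/h × 9.63 h = 301,419 BTU
Gas input = 301,419 / 0.887 = 339,818 BTU
= 339,818 / 100,000 = 3.398 therm
Cost = 3.398 × $1.48/therm = $5.03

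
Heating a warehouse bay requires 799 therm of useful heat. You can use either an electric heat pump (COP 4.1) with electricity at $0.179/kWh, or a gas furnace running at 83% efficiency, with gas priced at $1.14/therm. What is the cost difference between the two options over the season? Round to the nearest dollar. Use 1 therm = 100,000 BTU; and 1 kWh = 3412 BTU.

Heat load = 799 therm × 100,000 = 79,900,000 BTU
Gas: input = 79,900,000 / 0.83 = 96,265,060 BTU = 962.7 therm → 962.7 × $1.14 = $1,097.42
Heat pump: 79,900,000 BTU / 3412 = 23,420 kWh heat; / 4.1 = 5,712 kWh in → × $0.179 = $1,022.37
Difference = |$1,097.42 − $1,022.37| = $75.05 ≈ $75

$75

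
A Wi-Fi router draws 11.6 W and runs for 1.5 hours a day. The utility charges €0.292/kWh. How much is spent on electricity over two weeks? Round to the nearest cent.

€0.07

Energy = 11.6 W × 1.5 h/day × 14 days = 244 Wh = 0.2436 kWh
Cost = 0.2436 kWh × €0.292/kWh = €0.07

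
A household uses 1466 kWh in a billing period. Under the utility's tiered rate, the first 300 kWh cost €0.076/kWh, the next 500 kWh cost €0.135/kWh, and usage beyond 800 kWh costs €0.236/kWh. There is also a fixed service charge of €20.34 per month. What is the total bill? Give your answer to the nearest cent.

€267.82

First 300 kWh × €0.076 = €22.80
Next 500 kWh × €0.135 = €67.50
Remaining 666 kWh × €0.236 = €157.18
Energy charge = €247.48; + service €20.34 = €267.82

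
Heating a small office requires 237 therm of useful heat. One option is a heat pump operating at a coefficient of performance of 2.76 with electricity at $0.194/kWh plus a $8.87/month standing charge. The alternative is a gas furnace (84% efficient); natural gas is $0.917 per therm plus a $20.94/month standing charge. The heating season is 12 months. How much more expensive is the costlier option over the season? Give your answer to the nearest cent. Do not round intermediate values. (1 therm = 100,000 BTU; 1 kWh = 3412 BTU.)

Heat load = 237 therm × 100,000 = 23,700,000 BTU
Gas: input = 23,700,000 / 0.84 = 28,214,286 BTU = 282.1 therm → 282.1 × $0.917 = $258.73; + 12 × $20.94 standing = $510.01
Heat pump: 23,700,000 BTU / 3412 = 6,946 kWh heat; / 2.76 = 2,517 kWh in → × $0.194 = $488.24; + 12 × $8.87 standing = $594.68
Difference = |$510.01 − $594.68| = $84.67

$84.67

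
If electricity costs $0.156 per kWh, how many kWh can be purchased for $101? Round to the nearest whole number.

$101 / $0.156 per kWh = 647.4 kWh

647 kWh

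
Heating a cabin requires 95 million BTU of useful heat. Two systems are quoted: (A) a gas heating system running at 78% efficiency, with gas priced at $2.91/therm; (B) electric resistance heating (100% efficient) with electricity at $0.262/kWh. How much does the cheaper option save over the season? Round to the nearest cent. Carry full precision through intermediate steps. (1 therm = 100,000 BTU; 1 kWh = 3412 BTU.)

$3750.61

Heat load = 95 × 10⁶ BTU = 95,000,000 BTU
Gas: input = 95,000,000 / 0.780 = 121,794,872 BTU = 1,218 therm → 1,218 × $2.91 = $3,544.23
Electric: 95,000,000 BTU / 3412 = 27,840 kWh → × $0.262 = $7,294.84
Difference = |$3,544.23 − $7,294.84| = $3,750.61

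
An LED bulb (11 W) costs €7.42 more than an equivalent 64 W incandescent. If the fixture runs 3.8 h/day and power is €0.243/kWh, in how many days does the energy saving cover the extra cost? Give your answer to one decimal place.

Power saved = 64 − 11 = 53 W
Daily energy saved = 53 W × 3.8 h = 201.4 Wh = 0.2014 kWh
Daily savings = 0.2014 × €0.243 = €0.0489
Payback = €7.42 / €0.0489 per day = 151.6 days

151.6 days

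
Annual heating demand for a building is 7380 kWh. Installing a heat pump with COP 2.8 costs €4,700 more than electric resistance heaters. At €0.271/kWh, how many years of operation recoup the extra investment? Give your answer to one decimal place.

Resistance: 7380 kWh × €0.271 = €1,999.98/yr
Heat pump: 7380 / 2.8 = 2636 kWh in → × €0.271 = €714.28/yr
Annual savings = €1,285.70
Payback = €4,700 / €1,285.70 = 3.66 years

3.7 years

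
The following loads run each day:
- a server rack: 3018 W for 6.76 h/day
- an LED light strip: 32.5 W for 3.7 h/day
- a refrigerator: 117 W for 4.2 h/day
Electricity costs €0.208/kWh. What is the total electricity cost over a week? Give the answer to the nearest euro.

€31

server rack: 3018 W × 6.76 h × 7 d = 142,812 Wh = 142.8 kWh
LED light strip: 32.5 W × 3.7 h × 7 d = 842 Wh = 0.8417 kWh
refrigerator: 117 W × 4.2 h × 7 d = 3,440 Wh = 3.44 kWh
Total energy = 142.8 + 0.8417 + 3.44 = 147.1 kWh
Cost = 147.1 kWh × €0.208 = €30.60 ≈ €31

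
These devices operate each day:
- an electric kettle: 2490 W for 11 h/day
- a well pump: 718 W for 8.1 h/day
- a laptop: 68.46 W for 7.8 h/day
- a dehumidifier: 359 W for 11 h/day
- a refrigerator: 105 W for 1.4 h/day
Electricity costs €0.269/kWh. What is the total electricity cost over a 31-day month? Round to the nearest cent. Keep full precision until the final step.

€315.51

electric kettle: 2490 W × 11 h × 31 d = 849,090 Wh = 849.1 kWh
well pump: 718 W × 8.1 h × 31 d = 180,290 Wh = 180.3 kWh
laptop: 68.46 W × 7.8 h × 31 d = 16,554 Wh = 16.55 kWh
dehumidifier: 359 W × 11 h × 31 d = 122,419 Wh = 122.4 kWh
refrigerator: 105 W × 1.4 h × 31 d = 4,557 Wh = 4.557 kWh
Total energy = 849.1 + 180.3 + 16.55 + 122.4 + 4.557 = 1,173 kWh
Cost = 1,173 kWh × €0.269 = €315.51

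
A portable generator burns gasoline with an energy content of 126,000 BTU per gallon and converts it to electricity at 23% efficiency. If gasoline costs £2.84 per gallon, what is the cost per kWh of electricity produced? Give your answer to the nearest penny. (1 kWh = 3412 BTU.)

£0.33

Electrical output per gallon = 126,000 BTU × 0.23 / 3412 BTU/kWh = 8.494 kWh
Cost per kWh = £2.84 / 8.494 kWh = £0.334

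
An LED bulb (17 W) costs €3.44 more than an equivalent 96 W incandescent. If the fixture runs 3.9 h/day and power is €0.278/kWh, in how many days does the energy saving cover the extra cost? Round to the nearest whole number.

Power saved = 96 − 17 = 79 W
Daily energy saved = 79 W × 3.9 h = 308.1 Wh = 0.3081 kWh
Daily savings = 0.3081 × €0.278 = €0.0857
Payback = €3.44 / €0.0857 per day = 40.16 days

40 days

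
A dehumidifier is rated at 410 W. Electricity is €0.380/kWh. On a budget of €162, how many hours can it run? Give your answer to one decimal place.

1039.8 h

Energy budget = €162 / €0.380 per kWh = 426.3 kWh = 426,316 Wh
Runtime = 426,316 Wh / 410 W = 1,040 h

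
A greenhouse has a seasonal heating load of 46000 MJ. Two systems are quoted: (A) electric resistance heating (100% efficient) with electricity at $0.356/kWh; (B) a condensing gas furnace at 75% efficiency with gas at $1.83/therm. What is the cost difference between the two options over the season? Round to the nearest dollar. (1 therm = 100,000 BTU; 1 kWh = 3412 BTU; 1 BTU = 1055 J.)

$3485

Heat load = 46000 MJ = 46,000,000,000 J / 1055 = 43,601,896 BTU
Gas: input = 43,601,896 / 0.75 = 58,135,861 BTU = 581.4 therm → 581.4 × $1.83 = $1,063.89
Electric: 43,601,896 BTU / 3412 = 12,780 kWh → × $0.356 = $4,549.32
Difference = |$1,063.89 − $4,549.32| = $3,485.43 ≈ $3485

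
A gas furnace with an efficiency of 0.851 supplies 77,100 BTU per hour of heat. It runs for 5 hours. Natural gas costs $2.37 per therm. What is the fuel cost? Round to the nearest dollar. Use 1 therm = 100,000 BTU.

$11

Heat delivered = 77,100 BTU/h × 5 h = 385,500 BTU
Gas input = 385,500 / 0.851 = 452,996 BTU
= 452,996 / 100,000 = 4.53 therm
Cost = 4.53 × $2.37/therm = $10.74 ≈ $11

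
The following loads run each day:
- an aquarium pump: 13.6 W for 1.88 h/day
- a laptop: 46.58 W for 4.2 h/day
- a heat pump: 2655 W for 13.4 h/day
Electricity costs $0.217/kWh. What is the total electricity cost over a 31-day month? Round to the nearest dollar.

$241

aquarium pump: 13.6 W × 1.88 h × 31 d = 793 Wh = 0.7926 kWh
laptop: 46.58 W × 4.2 h × 31 d = 6,065 Wh = 6.065 kWh
heat pump: 2655 W × 13.4 h × 31 d = 1,102,887 Wh = 1,103 kWh
Total energy = 0.7926 + 6.065 + 1,103 = 1,110 kWh
Cost = 1,110 kWh × $0.217 = $240.81 ≈ $241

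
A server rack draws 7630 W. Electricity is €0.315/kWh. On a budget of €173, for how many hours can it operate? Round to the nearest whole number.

72 h

Energy budget = €173 / €0.315 per kWh = 549.2 kWh = 549,206 Wh
Runtime = 549,206 Wh / 7630 W = 71.98 h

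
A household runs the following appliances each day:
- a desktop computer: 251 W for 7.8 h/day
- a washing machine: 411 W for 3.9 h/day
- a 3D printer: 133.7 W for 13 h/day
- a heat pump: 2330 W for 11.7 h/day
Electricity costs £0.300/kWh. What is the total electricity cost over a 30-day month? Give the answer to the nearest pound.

£293

desktop computer: 251 W × 7.8 h × 30 d = 58,734 Wh = 58.73 kWh
washing machine: 411 W × 3.9 h × 30 d = 48,087 Wh = 48.09 kWh
3D printer: 133.7 W × 13 h × 30 d = 52,143 Wh = 52.14 kWh
heat pump: 2330 W × 11.7 h × 30 d = 817,830 Wh = 817.8 kWh
Total energy = 58.73 + 48.09 + 52.14 + 817.8 = 976.8 kWh
Cost = 976.8 kWh × £0.300 = £293.04 ≈ £293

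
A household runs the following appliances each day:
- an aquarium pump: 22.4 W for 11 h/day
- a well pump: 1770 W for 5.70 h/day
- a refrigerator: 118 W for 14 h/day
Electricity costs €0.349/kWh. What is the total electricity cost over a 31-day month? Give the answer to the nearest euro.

aquarium pump: 22.4 W × 11 h × 31 d = 7,638 Wh = 7.638 kWh
well pump: 1770 W × 5.70 h × 31 d = 312,759 Wh = 312.8 kWh
refrigerator: 118 W × 14 h × 31 d = 51,212 Wh = 51.21 kWh
Total energy = 7.638 + 312.8 + 51.21 = 371.6 kWh
Cost = 371.6 kWh × €0.349 = €129.69 ≈ €130

€130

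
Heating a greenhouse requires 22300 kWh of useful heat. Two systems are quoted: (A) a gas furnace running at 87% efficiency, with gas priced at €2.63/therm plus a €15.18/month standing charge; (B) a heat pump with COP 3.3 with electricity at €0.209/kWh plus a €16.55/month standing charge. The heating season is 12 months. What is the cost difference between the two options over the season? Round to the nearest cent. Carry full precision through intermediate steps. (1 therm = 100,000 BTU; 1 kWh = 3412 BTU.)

Heat load = 22300 kWh × 3412 = 76,087,600 BTU
Gas: input = 76,087,600 / 0.87 = 87,457,011 BTU = 874.6 therm → 874.6 × €2.63 = €2,300.12; + 12 × €15.18 standing = €2,482.28
Heat pump: 76,087,600 BTU / 3412 = 22,300 kWh heat; / 3.3 = 6,758 kWh in → × €0.209 = €1,412.33; + 12 × €16.55 standing = €1,610.93
Difference = |€2,482.28 − €1,610.93| = €871.35

€871.35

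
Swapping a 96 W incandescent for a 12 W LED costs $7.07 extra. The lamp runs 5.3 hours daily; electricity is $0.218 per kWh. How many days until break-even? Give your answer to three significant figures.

72.8 days

Power saved = 96 − 12 = 84 W
Daily energy saved = 84 W × 5.3 h = 445.2 Wh = 0.4452 kWh
Daily savings = 0.4452 × $0.218 = $0.0971
Payback = $7.07 / $0.0971 per day = 72.85 days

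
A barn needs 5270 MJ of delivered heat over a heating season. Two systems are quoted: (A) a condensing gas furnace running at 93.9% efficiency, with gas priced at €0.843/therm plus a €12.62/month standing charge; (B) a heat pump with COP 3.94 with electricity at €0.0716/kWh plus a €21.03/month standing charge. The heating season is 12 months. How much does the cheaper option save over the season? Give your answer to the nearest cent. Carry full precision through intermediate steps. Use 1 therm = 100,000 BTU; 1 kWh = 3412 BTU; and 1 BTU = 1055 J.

€82.68

Heat load = 5270 MJ = 5,270,000,000 J / 1055 = 4,995,261 BTU
Gas: input = 4,995,261 / 0.939 = 5,319,766 BTU = 53.2 therm → 53.2 × €0.843 = €44.85; + 12 × €12.62 standing = €196.29
Heat pump: 4,995,261 BTU / 3412 = 1,464 kWh heat; / 3.94 = 371.6 kWh in → × €0.0716 = €26.61; + 12 × €21.03 standing = €278.97
Difference = |€196.29 − €278.97| = €82.68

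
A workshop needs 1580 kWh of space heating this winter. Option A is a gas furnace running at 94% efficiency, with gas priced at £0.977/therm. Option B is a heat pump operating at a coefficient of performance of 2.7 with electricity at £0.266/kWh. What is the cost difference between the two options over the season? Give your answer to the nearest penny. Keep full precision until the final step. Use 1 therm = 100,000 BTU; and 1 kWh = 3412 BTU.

£99.63

Heat load = 1580 kWh × 3412 = 5,390,960 BTU
Gas: input = 5,390,960 / 0.94 = 5,735,064 BTU = 57.35 therm → 57.35 × £0.977 = £56.03
Heat pump: 5,390,960 BTU / 3412 = 1,580 kWh heat; / 2.7 = 585.2 kWh in → × £0.266 = £155.66
Difference = |£56.03 − £155.66| = £99.63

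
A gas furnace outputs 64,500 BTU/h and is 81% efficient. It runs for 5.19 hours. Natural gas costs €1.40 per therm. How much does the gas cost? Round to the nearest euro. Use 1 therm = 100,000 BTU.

€6

Heat delivered = 64,500 BTU/h × 5.19 h = 334,755 BTU
Gas input = 334,755 / 0.81 = 413,278 BTU
= 413,278 / 100,000 = 4.133 therm
Cost = 4.133 × €1.40/therm = €5.79 ≈ €6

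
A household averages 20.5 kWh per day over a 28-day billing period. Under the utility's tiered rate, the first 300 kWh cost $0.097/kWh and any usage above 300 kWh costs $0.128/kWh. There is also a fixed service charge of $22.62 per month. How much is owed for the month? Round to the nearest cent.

$86.79

Usage = 20.5 kWh/day × 28 days = 574 kWh
First 300 kWh × $0.097 = $29.10
Remaining 274 kWh × $0.128 = $35.07
Energy charge = $64.17; + service $22.62 = $86.79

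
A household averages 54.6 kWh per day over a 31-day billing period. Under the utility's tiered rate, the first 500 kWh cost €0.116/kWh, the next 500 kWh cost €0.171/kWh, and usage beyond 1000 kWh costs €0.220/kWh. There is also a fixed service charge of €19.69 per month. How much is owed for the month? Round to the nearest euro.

€316

Usage = 54.6 kWh/day × 31 days = 1692.6 kWh
First 500 kWh × €0.116 = €58.00
Next 500 kWh × €0.171 = €85.50
Remaining 692.6 kWh × €0.220 = €152.37
Energy charge = €295.87; + service €19.69 = €315.56 ≈ €316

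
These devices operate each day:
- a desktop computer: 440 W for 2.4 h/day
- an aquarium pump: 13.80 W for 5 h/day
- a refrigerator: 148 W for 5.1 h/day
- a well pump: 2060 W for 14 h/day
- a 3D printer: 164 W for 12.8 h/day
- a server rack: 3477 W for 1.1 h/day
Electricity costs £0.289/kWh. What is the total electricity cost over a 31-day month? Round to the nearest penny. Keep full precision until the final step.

desktop computer: 440 W × 2.4 h × 31 d = 32,736 Wh = 32.74 kWh
aquarium pump: 13.80 W × 5 h × 31 d = 2,139 Wh = 2.139 kWh
refrigerator: 148 W × 5.1 h × 31 d = 23,399 Wh = 23.4 kWh
well pump: 2060 W × 14 h × 31 d = 894,040 Wh = 894 kWh
3D printer: 164 W × 12.8 h × 31 d = 65,075 Wh = 65.08 kWh
server rack: 3477 W × 1.1 h × 31 d = 118,566 Wh = 118.6 kWh
Total energy = 32.74 + 2.139 + 23.4 + 894 + 65.08 + 118.6 = 1,136 kWh
Cost = 1,136 kWh × £0.289 = £328.29

£328.29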